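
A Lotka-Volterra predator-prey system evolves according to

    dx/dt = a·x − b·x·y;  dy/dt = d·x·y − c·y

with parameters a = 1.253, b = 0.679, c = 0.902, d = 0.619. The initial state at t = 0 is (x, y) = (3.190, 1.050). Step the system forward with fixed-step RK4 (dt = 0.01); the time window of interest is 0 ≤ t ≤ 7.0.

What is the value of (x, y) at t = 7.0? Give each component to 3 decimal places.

(x, y) = (3.602, 2.204)

t=0.000: state=(3.190, 1.050)
step 1 (dt=0.01): k1=(1.723, 1.126), k2=(1.715, 1.138), k3=(1.715, 1.138), k4=(1.707, 1.150); state += dt/6·(k1+2k2+2k3+k4)
t=0.010: state=(3.207, 1.061)
t=0.020: state=(3.224, 1.073)
t=0.030: state=(3.241, 1.085)
continuing one RK4 step at a time; state shown every 25 steps (Δt=0.25):
t=0.250: state=(3.549, 1.415)
t=0.500: state=(3.650, 1.980)
t=0.750: state=(3.354, 2.731)
t=1.000: state=(2.700, 3.494)
t=1.250: state=(1.946, 3.992)
t=1.500: state=(1.333, 4.095)
t=1.750: state=(0.923, 3.882)
t=2.000: state=(0.674, 3.500)
t=2.250: state=(0.528, 3.063)
t=2.500: state=(0.445, 2.634)
t=2.750: state=(0.403, 2.244)
t=3.000: state=(0.388, 1.903)
t=3.250: state=(0.394, 1.613)
t=3.500: state=(0.419, 1.371)
t=3.750: state=(0.462, 1.171)
t=4.000: state=(0.525, 1.008)
t=4.250: state=(0.612, 0.879)
t=4.500: state=(0.728, 0.778)
t=4.750: state=(0.879, 0.702)
t=5.000: state=(1.072, 0.652)
t=5.250: state=(1.316, 0.625)
t=5.500: state=(1.619, 0.626)
t=5.750: state=(1.987, 0.659)
t=6.000: state=(2.416, 0.740)
t=6.250: state=(2.882, 0.889)
t=6.500: state=(3.322, 1.148)
t=6.750: state=(3.618, 1.572)
t=7.000: state=(3.602, 2.204)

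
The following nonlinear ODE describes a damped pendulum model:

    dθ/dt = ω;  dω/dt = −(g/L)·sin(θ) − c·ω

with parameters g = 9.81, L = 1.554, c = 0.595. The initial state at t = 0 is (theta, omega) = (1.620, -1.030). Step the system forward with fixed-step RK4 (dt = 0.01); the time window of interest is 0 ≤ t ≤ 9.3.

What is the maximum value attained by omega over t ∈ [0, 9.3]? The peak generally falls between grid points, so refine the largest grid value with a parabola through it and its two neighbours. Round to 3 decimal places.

max omega = 2.122

t=0.000: state=(1.620, -1.030)
step 1 (dt=0.01): k1=(-1.030, -5.692), k2=(-1.058, -5.677), k3=(-1.058, -5.677), k4=(-1.087, -5.661); state += dt/6·(k1+2k2+2k3+k4)
t=0.010: state=(1.609, -1.087)
t=0.020: state=(1.598, -1.143)
t=0.030: state=(1.587, -1.199)
continuing one RK4 step at a time; state shown every 50 steps (Δt=0.5):
t=0.500: state=(0.500, -3.090)
t=1.000: state=(-0.829, -1.632)
t=1.500: state=(-0.940, 1.084)
t=2.000: state=(-0.032, 2.080)
t=2.500: state=(0.675, 0.482)
t=3.000: state=(0.439, -1.233)
t=3.500: state=(-0.238, -1.124)
t=4.000: state=(-0.463, 0.265)
t=4.500: state=(-0.091, 0.995)
t=5.000: state=(0.292, 0.366)
t=5.500: state=(0.232, -0.531)
t=6.000: state=(-0.087, -0.572)
t=6.500: state=(-0.220, 0.077)
t=7.000: state=(-0.057, 0.468)
t=7.500: state=(0.132, 0.201)
t=8.000: state=(0.115, -0.237)
t=8.500: state=(-0.035, -0.280)
t=9.000: state=(-0.105, 0.022)
t=9.300: state=(-0.072, 0.178)
largest grid value and its neighbours: omega(1.910)=2.12149, omega(1.920)=2.12209, omega(1.930)=2.12138
parabola through these three points peaks at t≈1.920 with omega≈2.12209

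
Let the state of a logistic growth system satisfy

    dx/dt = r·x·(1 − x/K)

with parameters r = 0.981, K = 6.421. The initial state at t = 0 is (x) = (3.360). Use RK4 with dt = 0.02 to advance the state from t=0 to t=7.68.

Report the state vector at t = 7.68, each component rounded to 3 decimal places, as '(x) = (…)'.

t=0.000: state=(3.360)
step 1 (dt=0.02): k1=(1.571), k2=(1.571), k3=(1.571), k4=(1.570); state += dt/6·(k1+2k2+2k3+k4)
t=0.020: state=(3.391)
t=0.040: state=(3.423)
t=0.060: state=(3.454)
continuing one RK4 step at a time; state shown every 25 steps (Δt=0.5):
t=0.500: state=(4.122)
t=1.000: state=(4.786)
t=1.500: state=(5.310)
t=2.000: state=(5.692)
t=2.500: state=(5.954)
t=3.000: state=(6.127)
t=3.500: state=(6.238)
t=4.000: state=(6.307)
t=4.500: state=(6.351)
t=5.000: state=(6.378)
t=5.500: state=(6.395)
t=6.000: state=(6.405)
t=6.500: state=(6.411)
t=7.000: state=(6.415)
t=7.500: state=(6.417)
t=7.680: state=(6.418)

(x) = (6.418)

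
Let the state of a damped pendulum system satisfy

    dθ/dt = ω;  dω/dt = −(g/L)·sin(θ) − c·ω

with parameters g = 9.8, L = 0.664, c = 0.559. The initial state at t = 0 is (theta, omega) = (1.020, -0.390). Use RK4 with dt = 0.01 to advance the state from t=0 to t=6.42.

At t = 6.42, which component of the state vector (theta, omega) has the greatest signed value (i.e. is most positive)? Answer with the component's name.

t=0.000: state=(1.020, -0.390)
step 1 (dt=0.01): k1=(-0.390, -12.358), k2=(-0.452, -12.309), k3=(-0.452, -12.306), k4=(-0.513, -12.254); state += dt/6·(k1+2k2+2k3+k4)
t=0.010: state=(1.015, -0.513)
t=0.020: state=(1.010, -0.635)
t=0.030: state=(1.003, -0.756)
continuing one RK4 step at a time; state shown every 25 steps (Δt=0.25):
t=0.250: state=(0.579, -2.897)
t=0.500: state=(-0.230, -3.081)
t=0.750: state=(-0.758, -0.910)
t=1.000: state=(-0.661, 1.581)
t=1.250: state=(-0.086, 2.665)
t=1.500: state=(0.480, 1.550)
t=1.750: state=(0.606, -0.564)
t=2.000: state=(0.256, -2.002)
t=2.250: state=(-0.247, -1.715)
t=2.500: state=(-0.491, -0.138)
t=2.750: state=(-0.325, 1.337)
t=3.000: state=(0.073, 1.595)
t=3.250: state=(0.361, 0.563)
t=3.500: state=(0.330, -0.766)
t=3.750: state=(0.044, -1.332)
t=4.000: state=(-0.239, -0.772)
t=4.250: state=(-0.297, 0.319)
t=4.500: state=(-0.113, 1.021)
t=4.750: state=(0.136, 0.824)
t=5.000: state=(0.245, 0.001)
t=5.250: state=(0.146, -0.715)
t=5.500: state=(-0.056, -0.773)
t=5.750: state=(-0.187, -0.210)
t=6.000: state=(-0.153, 0.446)
t=6.250: state=(-0.002, 0.663)
t=6.420: state=(0.099, 0.479)
compare at T: theta=0.099, omega=0.479

largest component: omega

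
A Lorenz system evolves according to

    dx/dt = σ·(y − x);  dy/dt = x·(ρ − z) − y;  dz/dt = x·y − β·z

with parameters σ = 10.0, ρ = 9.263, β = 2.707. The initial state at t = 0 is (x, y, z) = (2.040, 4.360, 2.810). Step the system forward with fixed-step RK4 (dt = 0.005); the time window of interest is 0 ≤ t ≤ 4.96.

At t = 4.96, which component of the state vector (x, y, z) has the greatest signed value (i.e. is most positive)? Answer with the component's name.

t=0.000: state=(2.040, 4.360, 2.810)
step 1 (dt=0.005): k1=(23.200, 8.804, 1.288), k2=(22.840, 9.150, 1.578), k3=(22.858, 9.141, 1.574), k4=(22.514, 9.479, 1.863); state += dt/6·(k1+2k2+2k3+k4)
t=0.005: state=(2.154, 4.406, 2.818)
t=0.010: state=(2.265, 4.455, 2.829)
t=0.015: state=(2.373, 4.507, 2.842)
continuing one RK4 step at a time; state shown every 40 steps (Δt=0.2):
t=0.200: state=(5.718, 7.401, 5.550)
t=0.400: state=(7.231, 6.568, 11.380)
t=0.600: state=(4.355, 2.910, 10.613)
t=0.800: state=(2.736, 2.509, 7.451)
t=1.000: state=(3.049, 3.526, 5.625)
t=1.200: state=(4.481, 5.372, 5.918)
t=1.400: state=(5.992, 6.375, 8.559)
t=1.600: state=(5.520, 4.794, 10.156)
t=1.800: state=(4.101, 3.597, 8.840)
t=2.000: state=(3.726, 3.831, 7.274)
t=2.200: state=(4.344, 4.801, 6.919)
t=2.400: state=(5.232, 5.559, 7.996)
t=2.600: state=(5.340, 5.117, 9.157)
t=2.800: state=(4.652, 4.298, 8.905)
t=3.000: state=(4.224, 4.174, 7.993)
t=3.200: state=(4.417, 4.630, 7.561)
t=3.400: state=(4.894, 5.105, 7.954)
t=3.600: state=(5.082, 5.042, 8.616)
t=3.800: state=(4.805, 4.616, 8.698)
t=4.000: state=(4.506, 4.427, 8.260)
t=4.200: state=(4.521, 4.605, 7.926)
t=4.400: state=(4.756, 4.879, 8.028)
t=4.600: state=(4.910, 4.925, 8.371)
t=4.800: state=(4.820, 4.731, 8.510)
t=4.960: state=(4.675, 4.597, 8.382)
compare at T: x=4.675, y=4.597, z=8.382

largest component: z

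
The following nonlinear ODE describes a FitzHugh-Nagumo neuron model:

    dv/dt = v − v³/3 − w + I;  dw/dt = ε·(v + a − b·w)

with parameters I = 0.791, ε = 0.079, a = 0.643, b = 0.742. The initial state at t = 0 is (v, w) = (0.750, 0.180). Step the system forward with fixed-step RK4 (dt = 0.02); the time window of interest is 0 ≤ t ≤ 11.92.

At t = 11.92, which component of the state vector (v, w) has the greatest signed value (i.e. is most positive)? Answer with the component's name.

largest component: w

t=0.000: state=(0.750, 0.180)
step 1 (dt=0.02): k1=(1.220, 0.099), k2=(1.225, 0.100), k3=(1.225, 0.100), k4=(1.229, 0.101); state += dt/6·(k1+2k2+2k3+k4)
t=0.020: state=(0.774, 0.182)
t=0.040: state=(0.799, 0.184)
t=0.060: state=(0.824, 0.186)
continuing one RK4 step at a time; state shown every 25 steps (Δt=0.5):
t=0.500: state=(1.356, 0.241)
t=1.000: state=(1.739, 0.320)
t=1.500: state=(1.862, 0.407)
t=2.000: state=(1.874, 0.493)
t=2.500: state=(1.853, 0.577)
t=3.000: state=(1.824, 0.656)
t=3.500: state=(1.791, 0.733)
t=4.000: state=(1.758, 0.806)
t=4.500: state=(1.724, 0.875)
t=5.000: state=(1.690, 0.942)
t=5.500: state=(1.655, 1.004)
t=6.000: state=(1.620, 1.064)
t=6.500: state=(1.585, 1.121)
t=7.000: state=(1.549, 1.175)
t=7.500: state=(1.512, 1.225)
t=8.000: state=(1.474, 1.273)
t=8.500: state=(1.436, 1.318)
t=9.000: state=(1.396, 1.360)
t=9.500: state=(1.356, 1.399)
t=10.000: state=(1.313, 1.436)
t=10.500: state=(1.269, 1.470)
t=11.000: state=(1.222, 1.501)
t=11.500: state=(1.173, 1.529)
t=11.920: state=(1.128, 1.551)
compare at T: v=1.128, w=1.551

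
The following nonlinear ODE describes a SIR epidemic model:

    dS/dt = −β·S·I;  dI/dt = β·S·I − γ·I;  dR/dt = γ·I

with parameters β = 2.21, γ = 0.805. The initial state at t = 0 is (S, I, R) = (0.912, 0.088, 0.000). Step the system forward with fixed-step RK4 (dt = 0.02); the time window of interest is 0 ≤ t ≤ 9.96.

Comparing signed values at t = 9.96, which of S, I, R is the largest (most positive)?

t=0.000: state=(0.912, 0.088, 0.000)
step 1 (dt=0.02): k1=(-0.177, 0.107, 0.071), k2=(-0.179, 0.107, 0.072), k3=(-0.179, 0.107, 0.072), k4=(-0.181, 0.108, 0.073); state += dt/6·(k1+2k2+2k3+k4)
t=0.020: state=(0.908, 0.090, 0.001)
t=0.040: state=(0.905, 0.092, 0.003)
t=0.060: state=(0.901, 0.095, 0.004)
continuing one RK4 step at a time; state shown every 25 steps (Δt=0.5):
t=0.500: state=(0.800, 0.152, 0.048)
t=1.000: state=(0.649, 0.227, 0.124)
t=1.500: state=(0.488, 0.284, 0.228)
t=2.000: state=(0.351, 0.301, 0.347)
t=2.500: state=(0.254, 0.280, 0.465)
t=3.000: state=(0.191, 0.239, 0.570)
t=3.500: state=(0.150, 0.193, 0.657)
t=4.000: state=(0.124, 0.150, 0.726)
t=4.500: state=(0.108, 0.114, 0.779)
t=5.000: state=(0.096, 0.085, 0.819)
t=5.500: state=(0.089, 0.063, 0.848)
t=6.000: state=(0.084, 0.046, 0.870)
t=6.500: state=(0.080, 0.034, 0.886)
t=7.000: state=(0.078, 0.025, 0.898)
t=7.500: state=(0.076, 0.018, 0.906)
t=8.000: state=(0.074, 0.013, 0.912)
t=8.500: state=(0.074, 0.009, 0.917)
t=9.000: state=(0.073, 0.007, 0.920)
t=9.500: state=(0.072, 0.005, 0.923)
t=9.960: state=(0.072, 0.004, 0.924)
compare at T: S=0.072, I=0.004, R=0.924

largest component: R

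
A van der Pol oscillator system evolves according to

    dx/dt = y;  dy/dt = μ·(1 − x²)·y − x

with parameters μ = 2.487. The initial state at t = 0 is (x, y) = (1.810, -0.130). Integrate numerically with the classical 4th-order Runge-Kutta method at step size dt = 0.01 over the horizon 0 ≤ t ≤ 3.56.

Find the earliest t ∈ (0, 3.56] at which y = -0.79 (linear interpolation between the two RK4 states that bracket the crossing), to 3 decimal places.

t = 1.828

t=0.000: state=(1.810, -0.130)
step 1 (dt=0.01): k1=(-0.130, -1.074), k2=(-0.135, -1.044), k3=(-0.135, -1.045), k4=(-0.140, -1.015); state += dt/6·(k1+2k2+2k3+k4)
t=0.010: state=(1.809, -0.140)
t=0.020: state=(1.807, -0.150)
t=0.030: state=(1.806, -0.160)
continuing one RK4 step at a time; state shown every 20 steps (Δt=0.2):
t=0.200: state=(1.769, -0.262)
t=0.400: state=(1.710, -0.316)
t=0.600: state=(1.644, -0.350)
t=0.800: state=(1.570, -0.383)
t=1.000: state=(1.490, -0.421)
t=1.200: state=(1.401, -0.470)
t=1.400: state=(1.301, -0.535)
t=1.600: state=(1.185, -0.626)
t=1.800: state=(1.047, -0.765)
t=1.820: state=(1.032, -0.783)
next step: t=1.830: state=(1.024, -0.792) — y has crossed -0.79
linear interpolation between t=1.820 (-0.78279) and t=1.830 (-0.79196) → t≈1.828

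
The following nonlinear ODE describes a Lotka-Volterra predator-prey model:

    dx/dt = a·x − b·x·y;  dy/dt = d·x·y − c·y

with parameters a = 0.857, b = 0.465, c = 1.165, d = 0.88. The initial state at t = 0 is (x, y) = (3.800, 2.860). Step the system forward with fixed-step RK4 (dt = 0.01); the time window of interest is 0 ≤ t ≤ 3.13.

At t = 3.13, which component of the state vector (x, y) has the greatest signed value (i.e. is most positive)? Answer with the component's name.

t=0.000: state=(3.800, 2.860)
step 1 (dt=0.01): k1=(-1.797, 6.232), k2=(-1.848, 6.277), k3=(-1.848, 6.277), k4=(-1.899, 6.321); state += dt/6·(k1+2k2+2k3+k4)
t=0.010: state=(3.782, 2.923)
t=0.020: state=(3.762, 2.986)
t=0.030: state=(3.742, 3.051)
continuing one RK4 step at a time; state shown every 20 steps (Δt=0.2):
t=0.200: state=(3.248, 4.235)
t=0.400: state=(2.440, 5.544)
t=0.600: state=(1.661, 6.286)
t=0.800: state=(1.092, 6.323)
t=1.000: state=(0.733, 5.866)
t=1.200: state=(0.520, 5.180)
t=1.400: state=(0.395, 4.443)
t=1.600: state=(0.320, 3.746)
t=1.800: state=(0.276, 3.126)
t=2.000: state=(0.252, 2.594)
t=2.200: state=(0.240, 2.145)
t=2.400: state=(0.237, 1.772)
t=2.600: state=(0.242, 1.464)
t=2.800: state=(0.254, 1.211)
t=3.000: state=(0.272, 1.005)
t=3.130: state=(0.287, 0.892)
compare at T: x=0.287, y=0.892

largest component: y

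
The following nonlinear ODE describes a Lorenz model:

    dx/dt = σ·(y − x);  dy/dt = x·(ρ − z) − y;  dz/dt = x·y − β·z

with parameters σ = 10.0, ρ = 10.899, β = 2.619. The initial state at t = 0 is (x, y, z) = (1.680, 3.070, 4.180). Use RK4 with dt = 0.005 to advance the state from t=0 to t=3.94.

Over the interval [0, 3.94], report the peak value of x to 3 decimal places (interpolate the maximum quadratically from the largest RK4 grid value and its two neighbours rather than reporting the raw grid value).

t=0.000: state=(1.680, 3.070, 4.180)
step 1 (dt=0.005): k1=(13.900, 8.218, -5.790), k2=(13.758, 8.456, -5.610), k3=(13.767, 8.452, -5.611), k4=(13.634, 8.687, -5.431); state += dt/6·(k1+2k2+2k3+k4)
t=0.005: state=(1.749, 3.112, 4.152)
t=0.010: state=(1.816, 3.157, 4.126)
t=0.015: state=(1.883, 3.204, 4.101)
continuing one RK4 step at a time; state shown every 40 steps (Δt=0.2):
t=0.200: state=(4.499, 6.226, 4.822)
t=0.400: state=(7.780, 8.579, 11.001)
t=0.600: state=(5.905, 3.906, 13.647)
t=0.800: state=(3.030, 2.367, 9.875)
t=1.000: state=(2.876, 3.268, 7.033)
t=1.200: state=(4.385, 5.460, 6.644)
t=1.400: state=(6.537, 7.271, 9.812)
t=1.600: state=(6.164, 5.165, 12.415)
t=1.800: state=(4.164, 3.480, 10.540)
t=2.000: state=(3.727, 3.925, 8.359)
t=2.200: state=(4.706, 5.409, 8.016)
t=2.400: state=(5.993, 6.381, 9.939)
t=2.600: state=(5.766, 5.216, 11.409)
t=2.800: state=(4.590, 4.148, 10.367)
t=3.000: state=(4.291, 4.423, 8.975)
t=3.200: state=(4.940, 5.384, 8.848)
t=3.400: state=(5.667, 5.842, 10.047)
t=3.600: state=(5.462, 5.134, 10.799)
t=3.800: state=(4.781, 4.527, 10.148)
t=3.940: state=(4.600, 4.600, 9.506)
largest grid value and its neighbours: x(0.435)=7.94637, x(0.440)=7.95065, x(0.445)=7.94986
parabola through these three points peaks at t≈0.442 with x≈7.95095

max x = 7.951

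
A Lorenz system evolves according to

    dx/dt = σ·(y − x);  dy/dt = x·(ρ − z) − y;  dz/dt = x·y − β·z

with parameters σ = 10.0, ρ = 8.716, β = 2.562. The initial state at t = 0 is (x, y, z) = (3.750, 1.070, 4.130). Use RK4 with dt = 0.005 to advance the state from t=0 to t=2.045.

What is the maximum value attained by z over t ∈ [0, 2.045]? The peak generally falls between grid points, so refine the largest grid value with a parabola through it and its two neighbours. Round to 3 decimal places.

max z = 10.422

t=0.000: state=(3.750, 1.070, 4.130)
step 1 (dt=0.005): k1=(-26.800, 16.127, -6.569), k2=(-25.727, 15.840, -6.450), k3=(-25.761, 15.852, -6.450), k4=(-24.719, 15.574, -6.337); state += dt/6·(k1+2k2+2k3+k4)
t=0.005: state=(3.621, 1.149, 4.098)
t=0.010: state=(3.503, 1.226, 4.067)
t=0.015: state=(3.393, 1.300, 4.036)
continuing one RK4 step at a time; state shown every 20 steps (Δt=0.1):
t=0.100: state=(2.544, 2.322, 3.642)
t=0.200: state=(2.791, 3.387, 3.481)
t=0.300: state=(3.606, 4.605, 3.826)
t=0.400: state=(4.719, 5.900, 4.918)
t=0.500: state=(5.829, 6.777, 6.826)
t=0.600: state=(6.420, 6.573, 8.992)
t=0.700: state=(6.089, 5.318, 10.297)
t=0.800: state=(5.073, 3.931, 10.231)
t=0.900: state=(4.007, 3.086, 9.290)
t=1.000: state=(3.294, 2.794, 8.111)
t=1.100: state=(2.991, 2.869, 7.047)
t=1.200: state=(3.022, 3.193, 6.249)
t=1.300: state=(3.311, 3.708, 5.797)
t=1.400: state=(3.797, 4.359, 5.754)
t=1.500: state=(4.403, 5.031, 6.165)
t=1.600: state=(4.995, 5.518, 6.985)
t=1.700: state=(5.380, 5.596, 7.986)
t=1.800: state=(5.397, 5.215, 8.778)
t=1.900: state=(5.057, 4.593, 9.061)
t=2.000: state=(4.549, 4.035, 8.829)
t=2.045: state=(4.326, 3.856, 8.610)
largest grid value and its neighbours: z(0.740)=10.42175, z(0.745)=10.42195, z(0.750)=10.41894
parabola through these three points peaks at t≈0.743 with z≈10.42226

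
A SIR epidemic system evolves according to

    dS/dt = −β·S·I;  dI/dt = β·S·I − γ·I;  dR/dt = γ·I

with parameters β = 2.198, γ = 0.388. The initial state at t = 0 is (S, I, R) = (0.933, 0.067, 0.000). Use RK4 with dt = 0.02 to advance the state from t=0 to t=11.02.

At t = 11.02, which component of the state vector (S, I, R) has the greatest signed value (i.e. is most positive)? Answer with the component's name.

largest component: R

t=0.000: state=(0.933, 0.067, 0.000)
step 1 (dt=0.02): k1=(-0.137, 0.111, 0.026), k2=(-0.139, 0.113, 0.026), k3=(-0.140, 0.113, 0.026), k4=(-0.142, 0.115, 0.027); state += dt/6·(k1+2k2+2k3+k4)
t=0.020: state=(0.930, 0.069, 0.001)
t=0.040: state=(0.927, 0.072, 0.001)
t=0.060: state=(0.924, 0.074, 0.002)
continuing one RK4 step at a time; state shown every 25 steps (Δt=0.5):
t=0.500: state=(0.834, 0.147, 0.020)
t=1.000: state=(0.663, 0.277, 0.060)
t=1.500: state=(0.451, 0.420, 0.128)
t=2.000: state=(0.269, 0.512, 0.220)
t=2.500: state=(0.151, 0.527, 0.322)
t=3.000: state=(0.086, 0.493, 0.421)
t=3.500: state=(0.051, 0.437, 0.512)
t=4.000: state=(0.033, 0.377, 0.591)
t=4.500: state=(0.022, 0.320, 0.658)
t=5.000: state=(0.016, 0.269, 0.715)
t=5.500: state=(0.012, 0.225, 0.763)
t=6.000: state=(0.010, 0.188, 0.803)
t=6.500: state=(0.008, 0.156, 0.836)
t=7.000: state=(0.007, 0.130, 0.863)
t=7.500: state=(0.006, 0.107, 0.886)
t=8.000: state=(0.006, 0.089, 0.905)
t=8.500: state=(0.005, 0.074, 0.921)
t=9.000: state=(0.005, 0.061, 0.934)
t=9.500: state=(0.004, 0.051, 0.945)
t=10.000: state=(0.004, 0.042, 0.954)
t=10.500: state=(0.004, 0.035, 0.961)
t=11.000: state=(0.004, 0.029, 0.967)
t=11.020: state=(0.004, 0.028, 0.968)
compare at T: S=0.004, I=0.028, R=0.968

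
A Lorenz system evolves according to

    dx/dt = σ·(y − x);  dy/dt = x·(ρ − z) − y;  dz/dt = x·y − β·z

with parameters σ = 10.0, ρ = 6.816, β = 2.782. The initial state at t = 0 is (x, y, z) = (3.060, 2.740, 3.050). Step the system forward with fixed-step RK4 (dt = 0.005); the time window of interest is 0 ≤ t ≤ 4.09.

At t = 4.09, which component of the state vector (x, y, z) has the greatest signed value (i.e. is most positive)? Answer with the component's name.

t=0.000: state=(3.060, 2.740, 3.050)
step 1 (dt=0.005): k1=(-3.200, 8.784, -0.101), k2=(-2.900, 8.733, -0.055), k3=(-2.909, 8.735, -0.054), k4=(-2.618, 8.686, -0.007); state += dt/6·(k1+2k2+2k3+k4)
t=0.005: state=(3.045, 2.784, 3.050)
t=0.010: state=(3.034, 2.827, 3.050)
t=0.015: state=(3.025, 2.870, 3.051)
continuing one RK4 step at a time; state shown every 40 steps (Δt=0.2):
t=0.200: state=(3.709, 4.354, 3.586)
t=0.400: state=(4.946, 5.389, 5.480)
t=0.600: state=(5.046, 4.702, 7.197)
t=0.800: state=(4.038, 3.526, 6.922)
t=1.000: state=(3.348, 3.190, 5.778)
t=1.200: state=(3.362, 3.508, 4.999)
t=1.400: state=(3.821, 4.101, 4.977)
t=1.600: state=(4.323, 4.504, 5.604)
t=1.800: state=(4.435, 4.364, 6.249)
t=2.000: state=(4.137, 3.950, 6.307)
t=2.200: state=(3.828, 3.729, 5.923)
t=2.400: state=(3.768, 3.803, 5.564)
t=2.600: state=(3.922, 4.026, 5.500)
t=2.800: state=(4.115, 4.189, 5.707)
t=3.000: state=(4.178, 4.165, 5.949)
t=3.200: state=(4.089, 4.024, 6.007)
t=3.400: state=(3.969, 3.924, 5.886)
t=3.600: state=(3.928, 3.933, 5.742)
t=3.800: state=(3.975, 4.012, 5.699)
t=4.000: state=(4.048, 4.078, 5.763)
t=4.090: state=(4.070, 4.087, 5.807)
compare at T: x=4.070, y=4.087, z=5.807

largest component: z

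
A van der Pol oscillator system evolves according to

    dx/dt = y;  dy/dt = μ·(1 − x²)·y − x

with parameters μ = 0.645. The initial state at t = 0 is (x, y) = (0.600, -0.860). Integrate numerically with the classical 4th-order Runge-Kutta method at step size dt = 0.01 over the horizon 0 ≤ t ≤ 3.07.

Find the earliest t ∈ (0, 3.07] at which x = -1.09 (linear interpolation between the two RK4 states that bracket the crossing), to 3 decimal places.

t = 1.251

t=0.000: state=(0.600, -0.860)
step 1 (dt=0.01): k1=(-0.860, -0.955), k2=(-0.865, -0.956), k3=(-0.865, -0.956), k4=(-0.870, -0.956); state += dt/6·(k1+2k2+2k3+k4)
t=0.010: state=(0.591, -0.870)
t=0.020: state=(0.583, -0.879)
t=0.030: state=(0.574, -0.889)
continuing one RK4 step at a time; state shown every 10 steps (Δt=0.1):
t=0.100: state=(0.509, -0.956)
t=0.200: state=(0.409, -1.053)
t=0.300: state=(0.299, -1.151)
t=0.400: state=(0.179, -1.247)
t=0.500: state=(0.049, -1.341)
t=0.600: state=(-0.089, -1.429)
t=0.700: state=(-0.236, -1.504)
t=0.800: state=(-0.390, -1.562)
t=0.900: state=(-0.548, -1.595)
t=1.000: state=(-0.707, -1.594)
t=1.100: state=(-0.865, -1.554)
t=1.200: state=(-1.017, -1.471)
t=1.250: state=(-1.089, -1.413)
next step: t=1.260: state=(-1.103, -1.400) — x has crossed -1.09
linear interpolation between t=1.250 (-1.08900) and t=1.260 (-1.10307) → t≈1.251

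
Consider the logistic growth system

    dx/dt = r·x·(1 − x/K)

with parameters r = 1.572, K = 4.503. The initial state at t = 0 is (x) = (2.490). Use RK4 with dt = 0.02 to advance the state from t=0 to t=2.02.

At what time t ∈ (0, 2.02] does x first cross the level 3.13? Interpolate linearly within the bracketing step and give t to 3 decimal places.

t = 0.389

t=0.000: state=(2.490)
step 1 (dt=0.02): k1=(1.750), k2=(1.747), k3=(1.747), k4=(1.744); state += dt/6·(k1+2k2+2k3+k4)
t=0.020: state=(2.525)
t=0.040: state=(2.560)
t=0.060: state=(2.594)
continuing one RK4 step at a time; state shown every 5 steps (Δt=0.1):
t=0.100: state=(2.663)
t=0.200: state=(2.831)
t=0.300: state=(2.993)
t=0.380: state=(3.117)
next step: t=0.400: state=(3.147) — x has crossed 3.13
linear interpolation between t=0.380 (3.11658) and t=0.400 (3.14657) → t≈0.389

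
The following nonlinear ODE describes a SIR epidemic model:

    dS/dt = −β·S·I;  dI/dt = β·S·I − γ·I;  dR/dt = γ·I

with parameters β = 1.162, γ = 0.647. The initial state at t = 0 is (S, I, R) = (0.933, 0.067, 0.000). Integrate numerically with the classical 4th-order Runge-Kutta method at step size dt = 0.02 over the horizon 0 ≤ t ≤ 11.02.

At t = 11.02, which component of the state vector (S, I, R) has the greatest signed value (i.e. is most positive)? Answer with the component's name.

t=0.000: state=(0.933, 0.067, 0.000)
step 1 (dt=0.02): k1=(-0.073, 0.029, 0.043), k2=(-0.073, 0.029, 0.044), k3=(-0.073, 0.029, 0.044), k4=(-0.073, 0.029, 0.044); state += dt/6·(k1+2k2+2k3+k4)
t=0.020: state=(0.932, 0.068, 0.001)
t=0.040: state=(0.930, 0.068, 0.002)
t=0.060: state=(0.929, 0.069, 0.003)
continuing one RK4 step at a time; state shown every 25 steps (Δt=0.5):
t=0.500: state=(0.893, 0.082, 0.024)
t=1.000: state=(0.848, 0.099, 0.053)
t=1.500: state=(0.796, 0.115, 0.088)
t=2.000: state=(0.741, 0.131, 0.128)
t=2.500: state=(0.685, 0.143, 0.172)
t=3.000: state=(0.628, 0.152, 0.220)
t=3.500: state=(0.575, 0.156, 0.270)
t=4.000: state=(0.525, 0.155, 0.320)
t=4.500: state=(0.480, 0.150, 0.370)
t=5.000: state=(0.441, 0.142, 0.417)
t=5.500: state=(0.408, 0.131, 0.461)
t=6.000: state=(0.379, 0.119, 0.502)
t=6.500: state=(0.355, 0.107, 0.538)
t=7.000: state=(0.335, 0.094, 0.571)
t=7.500: state=(0.318, 0.083, 0.599)
t=8.000: state=(0.304, 0.072, 0.624)
t=8.500: state=(0.292, 0.062, 0.646)
t=9.000: state=(0.283, 0.053, 0.664)
t=9.500: state=(0.275, 0.045, 0.680)
t=10.000: state=(0.269, 0.038, 0.694)
t=10.500: state=(0.263, 0.032, 0.705)
t=11.000: state=(0.259, 0.027, 0.714)
t=11.020: state=(0.258, 0.027, 0.715)
compare at T: S=0.258, I=0.027, R=0.715

largest component: R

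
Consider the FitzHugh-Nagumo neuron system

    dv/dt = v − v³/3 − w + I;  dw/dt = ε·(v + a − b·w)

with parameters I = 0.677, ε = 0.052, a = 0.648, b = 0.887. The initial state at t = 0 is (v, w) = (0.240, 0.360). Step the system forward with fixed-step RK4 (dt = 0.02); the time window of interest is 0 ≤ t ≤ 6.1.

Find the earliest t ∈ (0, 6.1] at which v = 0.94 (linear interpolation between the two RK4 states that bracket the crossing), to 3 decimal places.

t=0.000: state=(0.240, 0.360)
step 1 (dt=0.02): k1=(0.552, 0.030), k2=(0.557, 0.030), k3=(0.557, 0.030), k4=(0.562, 0.030); state += dt/6·(k1+2k2+2k3+k4)
t=0.020: state=(0.251, 0.361)
t=0.040: state=(0.262, 0.361)
t=0.060: state=(0.274, 0.362)
continuing one RK4 step at a time; state shown every 10 steps (Δt=0.2):
t=0.200: state=(0.361, 0.366)
t=0.400: state=(0.503, 0.374)
t=0.600: state=(0.665, 0.384)
t=0.800: state=(0.845, 0.395)
t=0.900: state=(0.938, 0.401)
next step: t=0.920: state=(0.957, 0.402) — v has crossed 0.94
linear interpolation between t=0.900 (0.93798) and t=0.920 (0.95677) → t≈0.902

t = 0.902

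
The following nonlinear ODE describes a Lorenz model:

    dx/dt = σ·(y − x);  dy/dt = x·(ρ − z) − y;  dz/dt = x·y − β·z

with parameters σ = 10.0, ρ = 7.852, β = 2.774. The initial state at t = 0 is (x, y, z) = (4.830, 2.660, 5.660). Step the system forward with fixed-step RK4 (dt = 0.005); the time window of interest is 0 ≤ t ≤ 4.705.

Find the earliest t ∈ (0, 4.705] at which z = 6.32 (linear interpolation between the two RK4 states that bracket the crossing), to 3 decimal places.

t=0.000: state=(4.830, 2.660, 5.660)
step 1 (dt=0.005): k1=(-21.700, 7.927, -2.853), k2=(-20.959, 7.823, -2.883), k3=(-20.980, 7.827, -2.879), k4=(-20.260, 7.726, -2.907); state += dt/6·(k1+2k2+2k3+k4)
t=0.005: state=(4.725, 2.699, 5.646)
t=0.010: state=(4.627, 2.737, 5.631)
t=0.015: state=(4.536, 2.775, 5.616)
continuing one RK4 step at a time; state shown every 40 steps (Δt=0.2):
t=0.200: state=(3.679, 3.901, 5.220)
t=0.400: state=(4.500, 4.968, 5.841)
t=0.465: state=(4.784, 5.179, 6.284)
next step: t=0.470: state=(4.804, 5.190, 6.321) — z has crossed 6.32
linear interpolation between t=0.465 (6.28436) and t=0.470 (6.32122) → t≈0.470

t = 0.470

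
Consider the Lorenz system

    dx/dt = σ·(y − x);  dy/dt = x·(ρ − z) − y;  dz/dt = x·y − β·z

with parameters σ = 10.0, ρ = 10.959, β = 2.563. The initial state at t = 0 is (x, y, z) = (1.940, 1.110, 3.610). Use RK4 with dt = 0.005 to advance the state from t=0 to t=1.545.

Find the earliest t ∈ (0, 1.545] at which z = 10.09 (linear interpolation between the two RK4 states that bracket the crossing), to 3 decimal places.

t = 0.493

t=0.000: state=(1.940, 1.110, 3.610)
step 1 (dt=0.005): k1=(-8.300, 13.147, -7.099), k2=(-7.764, 12.996, -7.013), k3=(-7.781, 13.006, -7.013), k4=(-7.261, 12.863, -6.929); state += dt/6·(k1+2k2+2k3+k4)
t=0.005: state=(1.901, 1.175, 3.575)
t=0.010: state=(1.867, 1.239, 3.541)
t=0.015: state=(1.838, 1.301, 3.507)
continuing one RK4 step at a time; state shown every 10 steps (Δt=0.05):
t=0.050: state=(1.745, 1.718, 3.296)
t=0.100: state=(1.860, 2.312, 3.069)
t=0.150: state=(2.176, 2.978, 2.950)
t=0.200: state=(2.656, 3.772, 2.977)
t=0.250: state=(3.293, 4.727, 3.213)
t=0.300: state=(4.090, 5.842, 3.744)
t=0.350: state=(5.038, 7.061, 4.682)
t=0.400: state=(6.088, 8.227, 6.128)
t=0.450: state=(7.125, 9.069, 8.099)
t=0.490: state=(7.817, 9.281, 9.937)
next step: t=0.495: state=(7.888, 9.270, 10.172) — z has crossed 10.09
linear interpolation between t=0.490 (9.93682) and t=0.495 (10.17221) → t≈0.493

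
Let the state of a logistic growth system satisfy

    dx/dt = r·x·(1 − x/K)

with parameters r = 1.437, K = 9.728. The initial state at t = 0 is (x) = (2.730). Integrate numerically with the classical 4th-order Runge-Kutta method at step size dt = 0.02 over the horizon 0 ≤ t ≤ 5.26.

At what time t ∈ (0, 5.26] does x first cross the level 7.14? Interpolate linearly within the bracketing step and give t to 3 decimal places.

t=0.000: state=(2.730)
step 1 (dt=0.02): k1=(2.822), k2=(2.840), k3=(2.840), k4=(2.857); state += dt/6·(k1+2k2+2k3+k4)
t=0.020: state=(2.787)
t=0.040: state=(2.844)
t=0.060: state=(2.902)
continuing one RK4 step at a time; state shown every 10 steps (Δt=0.2):
t=0.200: state=(3.328)
t=0.400: state=(3.982)
t=0.600: state=(4.672)
t=0.800: state=(5.369)
t=1.000: state=(6.045)
t=1.200: state=(6.677)
t=1.360: state=(7.137)
next step: t=1.380: state=(7.191) — x has crossed 7.14
linear interpolation between t=1.360 (7.13652) and t=1.380 (7.19079) → t≈1.361

t = 1.361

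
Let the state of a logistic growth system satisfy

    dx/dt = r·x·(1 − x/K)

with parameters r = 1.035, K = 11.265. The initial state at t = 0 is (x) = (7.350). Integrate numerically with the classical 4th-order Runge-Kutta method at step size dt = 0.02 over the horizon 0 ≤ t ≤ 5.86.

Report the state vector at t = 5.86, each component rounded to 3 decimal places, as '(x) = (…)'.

(x) = (11.251)

t=0.000: state=(7.350)
step 1 (dt=0.02): k1=(2.644), k2=(2.635), k3=(2.635), k4=(2.627); state += dt/6·(k1+2k2+2k3+k4)
t=0.020: state=(7.403)
t=0.040: state=(7.455)
t=0.060: state=(7.507)
continuing one RK4 step at a time; state shown every 10 steps (Δt=0.2):
t=0.200: state=(7.861)
t=0.400: state=(8.332)
t=0.600: state=(8.758)
t=0.800: state=(9.138)
t=1.000: state=(9.473)
t=1.200: state=(9.763)
t=1.400: state=(10.013)
t=1.600: state=(10.225)
t=1.800: state=(10.405)
t=2.000: state=(10.556)
t=2.200: state=(10.681)
t=2.400: state=(10.786)
t=2.600: state=(10.872)
t=2.800: state=(10.944)
t=3.000: state=(11.002)
t=3.200: state=(11.050)
t=3.400: state=(11.090)
t=3.600: state=(11.122)
t=3.800: state=(11.149)
t=4.000: state=(11.170)
t=4.200: state=(11.188)
t=4.400: state=(11.202)
t=4.600: state=(11.214)
t=4.800: state=(11.223)
t=5.000: state=(11.231)
t=5.200: state=(11.237)
t=5.400: state=(11.243)
t=5.600: state=(11.247)
t=5.800: state=(11.250)
t=5.860: state=(11.251)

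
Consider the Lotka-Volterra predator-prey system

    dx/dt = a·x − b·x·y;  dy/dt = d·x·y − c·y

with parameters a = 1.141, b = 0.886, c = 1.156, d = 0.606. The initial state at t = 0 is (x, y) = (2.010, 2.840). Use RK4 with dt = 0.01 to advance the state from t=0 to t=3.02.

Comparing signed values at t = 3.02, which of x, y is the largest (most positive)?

largest component: x

t=0.000: state=(2.010, 2.840)
step 1 (dt=0.01): k1=(-2.764, 0.176), k2=(-2.747, 0.153), k3=(-2.747, 0.153), k4=(-2.729, 0.129); state += dt/6·(k1+2k2+2k3+k4)
t=0.010: state=(1.983, 2.842)
t=0.020: state=(1.955, 2.843)
t=0.030: state=(1.929, 2.843)
continuing one RK4 step at a time; state shown every 10 steps (Δt=0.1):
t=0.100: state=(1.752, 2.835)
t=0.200: state=(1.530, 2.789)
t=0.300: state=(1.344, 2.710)
t=0.400: state=(1.190, 2.606)
t=0.500: state=(1.064, 2.486)
t=0.600: state=(0.963, 2.354)
t=0.700: state=(0.881, 2.218)
t=0.800: state=(0.816, 2.080)
t=0.900: state=(0.766, 1.943)
t=1.000: state=(0.727, 1.811)
t=1.100: state=(0.698, 1.685)
t=1.200: state=(0.677, 1.565)
t=1.300: state=(0.664, 1.452)
t=1.400: state=(0.658, 1.346)
t=1.500: state=(0.657, 1.248)
t=1.600: state=(0.662, 1.157)
t=1.700: state=(0.673, 1.073)
t=1.800: state=(0.688, 0.996)
t=1.900: state=(0.708, 0.926)
t=2.000: state=(0.733, 0.861)
t=2.100: state=(0.764, 0.803)
t=2.200: state=(0.799, 0.750)
t=2.300: state=(0.840, 0.702)
t=2.400: state=(0.886, 0.659)
t=2.500: state=(0.939, 0.620)
t=2.600: state=(0.998, 0.586)
t=2.700: state=(1.063, 0.556)
t=2.800: state=(1.136, 0.529)
t=2.900: state=(1.216, 0.506)
t=3.000: state=(1.304, 0.487)
t=3.020: state=(1.323, 0.483)
compare at T: x=1.323, y=0.483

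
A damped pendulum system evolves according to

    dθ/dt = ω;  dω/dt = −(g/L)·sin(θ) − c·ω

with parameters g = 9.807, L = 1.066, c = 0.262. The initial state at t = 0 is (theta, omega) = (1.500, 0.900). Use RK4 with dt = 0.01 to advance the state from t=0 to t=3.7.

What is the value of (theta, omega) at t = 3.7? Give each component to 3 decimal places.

(theta, omega) = (-0.846, 1.173)

t=0.000: state=(1.500, 0.900)
step 1 (dt=0.01): k1=(0.900, -9.413), k2=(0.853, -9.403), k3=(0.853, -9.403), k4=(0.806, -9.393); state += dt/6·(k1+2k2+2k3+k4)
t=0.010: state=(1.509, 0.806)
t=0.020: state=(1.516, 0.712)
t=0.030: state=(1.523, 0.619)
continuing one RK4 step at a time; state shown every 20 steps (Δt=0.2):
t=0.200: state=(1.495, -0.937)
t=0.400: state=(1.134, -2.625)
t=0.600: state=(0.479, -3.782)
t=0.800: state=(-0.297, -3.741)
t=1.000: state=(-0.935, -2.498)
t=1.200: state=(-1.264, -0.757)
t=1.400: state=(-1.238, 0.999)
t=1.600: state=(-0.879, 2.522)
t=1.800: state=(-0.273, 3.372)
t=2.000: state=(0.392, 3.082)
t=2.200: state=(0.894, 1.828)
t=2.400: state=(1.099, 0.205)
t=2.600: state=(0.979, -1.373)
t=2.800: state=(0.575, -2.574)
t=3.000: state=(0.005, -2.955)
t=3.200: state=(-0.537, -2.316)
t=3.400: state=(-0.876, -1.007)
t=3.600: state=(-0.929, 0.478)
t=3.700: state=(-0.846, 1.173)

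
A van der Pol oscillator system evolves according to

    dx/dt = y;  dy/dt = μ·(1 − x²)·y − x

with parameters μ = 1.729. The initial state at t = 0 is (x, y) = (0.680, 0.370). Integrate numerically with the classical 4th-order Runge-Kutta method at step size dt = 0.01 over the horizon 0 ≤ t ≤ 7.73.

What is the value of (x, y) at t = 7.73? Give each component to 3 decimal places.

t=0.000: state=(0.680, 0.370)
step 1 (dt=0.01): k1=(0.370, -0.336), k2=(0.368, -0.341), k3=(0.368, -0.341), k4=(0.367, -0.346); state += dt/6·(k1+2k2+2k3+k4)
t=0.010: state=(0.684, 0.367)
t=0.020: state=(0.687, 0.363)
t=0.030: state=(0.691, 0.359)
continuing one RK4 step at a time; state shown every 25 steps (Δt=0.25):
t=0.250: state=(0.759, 0.256)
t=0.500: state=(0.803, 0.089)
t=0.750: state=(0.801, -0.114)
t=1.000: state=(0.744, -0.348)
t=1.250: state=(0.623, -0.632)
t=1.500: state=(0.419, -1.019)
t=1.750: state=(0.097, -1.602)
t=2.000: state=(-0.401, -2.391)
t=2.250: state=(-1.062, -2.700)
t=2.500: state=(-1.619, -1.566)
t=2.750: state=(-1.844, -0.350)
t=3.000: state=(-1.856, 0.165)
t=3.250: state=(-1.788, 0.349)
t=3.500: state=(-1.688, 0.437)
t=3.750: state=(-1.570, 0.507)
t=4.000: state=(-1.434, 0.587)
t=4.250: state=(-1.275, 0.695)
t=4.500: state=(-1.082, 0.860)
t=4.750: state=(-0.836, 1.133)
t=5.000: state=(-0.498, 1.622)
t=5.250: state=(0.007, 2.490)
t=5.500: state=(0.762, 3.448)
t=5.750: state=(1.570, 2.575)
t=6.000: state=(1.960, 0.686)
t=6.250: state=(2.015, -0.092)
t=6.500: state=(1.959, -0.308)
t=6.750: state=(1.872, -0.383)
t=7.000: state=(1.770, -0.431)
t=7.250: state=(1.656, -0.479)
t=7.500: state=(1.530, -0.540)
t=7.730: state=(1.397, -0.615)

(x, y) = (1.397, -0.615)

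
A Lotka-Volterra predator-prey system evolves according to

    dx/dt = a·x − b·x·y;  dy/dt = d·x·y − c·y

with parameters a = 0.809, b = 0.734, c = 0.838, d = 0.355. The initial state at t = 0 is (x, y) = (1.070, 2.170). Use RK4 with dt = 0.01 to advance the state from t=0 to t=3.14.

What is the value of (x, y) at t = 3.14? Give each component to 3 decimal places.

(x, y) = (1.258, 0.400)

t=0.000: state=(1.070, 2.170)
step 1 (dt=0.01): k1=(-0.839, -0.994), k2=(-0.831, -0.995), k3=(-0.831, -0.995), k4=(-0.824, -0.996); state += dt/6·(k1+2k2+2k3+k4)
t=0.010: state=(1.062, 2.160)
t=0.020: state=(1.054, 2.150)
t=0.030: state=(1.045, 2.140)
continuing one RK4 step at a time; state shown every 20 steps (Δt=0.2):
t=0.200: state=(0.928, 1.969)
t=0.400: state=(0.829, 1.772)
t=0.600: state=(0.762, 1.586)
t=0.800: state=(0.719, 1.413)
t=1.000: state=(0.695, 1.257)
t=1.200: state=(0.687, 1.116)
t=1.400: state=(0.692, 0.991)
t=1.600: state=(0.709, 0.881)
t=1.800: state=(0.738, 0.784)
t=2.000: state=(0.778, 0.700)
t=2.200: state=(0.830, 0.626)
t=2.400: state=(0.894, 0.563)
t=2.600: state=(0.972, 0.509)
t=2.800: state=(1.064, 0.463)
t=3.000: state=(1.172, 0.423)
t=3.140: state=(1.258, 0.400)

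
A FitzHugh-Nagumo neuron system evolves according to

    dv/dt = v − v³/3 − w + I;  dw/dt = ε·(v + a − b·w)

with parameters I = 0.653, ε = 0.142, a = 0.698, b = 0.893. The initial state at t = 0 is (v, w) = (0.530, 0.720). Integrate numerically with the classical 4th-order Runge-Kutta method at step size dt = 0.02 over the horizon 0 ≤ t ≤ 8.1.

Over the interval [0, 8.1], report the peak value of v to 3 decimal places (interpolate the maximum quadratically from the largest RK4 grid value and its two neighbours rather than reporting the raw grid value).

t=0.000: state=(0.530, 0.720)
step 1 (dt=0.02): k1=(0.413, 0.083), k2=(0.416, 0.084), k3=(0.416, 0.084), k4=(0.418, 0.084); state += dt/6·(k1+2k2+2k3+k4)
t=0.020: state=(0.538, 0.722)
t=0.040: state=(0.547, 0.723)
t=0.060: state=(0.555, 0.725)
continuing one RK4 step at a time; state shown every 25 steps (Δt=0.5):
t=0.500: state=(0.760, 0.768)
t=1.000: state=(1.013, 0.830)
t=1.500: state=(1.229, 0.905)
t=2.000: state=(1.364, 0.987)
t=2.500: state=(1.420, 1.070)
t=3.000: state=(1.422, 1.151)
t=3.500: state=(1.392, 1.225)
t=4.000: state=(1.346, 1.292)
t=4.500: state=(1.288, 1.351)
t=5.000: state=(1.224, 1.403)
t=5.500: state=(1.152, 1.446)
t=6.000: state=(1.072, 1.482)
t=6.500: state=(0.983, 1.510)
t=7.000: state=(0.881, 1.529)
t=7.500: state=(0.757, 1.540)
t=8.000: state=(0.601, 1.540)
t=8.100: state=(0.564, 1.539)
largest grid value and its neighbours: v(2.740)=1.42588, v(2.760)=1.42591, v(2.780)=1.42588
parabola through these three points peaks at t≈2.759 with v≈1.42591

max v = 1.426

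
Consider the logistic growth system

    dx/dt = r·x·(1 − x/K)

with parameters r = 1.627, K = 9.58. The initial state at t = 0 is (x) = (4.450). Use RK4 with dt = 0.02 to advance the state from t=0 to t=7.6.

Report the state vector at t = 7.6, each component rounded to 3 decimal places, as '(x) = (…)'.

t=0.000: state=(4.450)
step 1 (dt=0.02): k1=(3.877), k2=(3.881), k3=(3.881), k4=(3.885); state += dt/6·(k1+2k2+2k3+k4)
t=0.020: state=(4.528)
t=0.040: state=(4.605)
t=0.060: state=(4.683)
continuing one RK4 step at a time; state shown every 25 steps (Δt=0.5):
t=0.500: state=(6.340)
t=1.000: state=(7.811)
t=1.500: state=(8.706)
t=2.000: state=(9.172)
t=2.500: state=(9.395)
t=3.000: state=(9.497)
t=3.500: state=(9.543)
t=4.000: state=(9.564)
t=4.500: state=(9.573)
t=5.000: state=(9.577)
t=5.500: state=(9.579)
t=6.000: state=(9.579)
t=6.500: state=(9.580)
t=7.000: state=(9.580)
t=7.500: state=(9.580)
t=7.600: state=(9.580)

(x) = (9.580)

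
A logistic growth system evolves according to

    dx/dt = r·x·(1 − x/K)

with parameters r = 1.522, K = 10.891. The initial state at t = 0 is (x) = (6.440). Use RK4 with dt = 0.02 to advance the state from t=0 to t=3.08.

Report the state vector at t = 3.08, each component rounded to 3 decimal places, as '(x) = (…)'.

t=0.000: state=(6.440)
step 1 (dt=0.02): k1=(4.006), k2=(3.994), k3=(3.994), k4=(3.983); state += dt/6·(k1+2k2+2k3+k4)
t=0.020: state=(6.520)
t=0.040: state=(6.599)
t=0.060: state=(6.678)
continuing one RK4 step at a time; state shown every 5 steps (Δt=0.1):
t=0.100: state=(6.834)
t=0.200: state=(7.214)
t=0.300: state=(7.575)
t=0.400: state=(7.915)
t=0.500: state=(8.233)
t=0.600: state=(8.526)
t=0.700: state=(8.796)
t=0.800: state=(9.042)
t=0.900: state=(9.264)
t=1.000: state=(9.463)
t=1.100: state=(9.642)
t=1.200: state=(9.801)
t=1.300: state=(9.941)
t=1.400: state=(10.065)
t=1.500: state=(10.174)
t=1.600: state=(10.269)
t=1.700: state=(10.353)
t=1.800: state=(10.426)
t=1.900: state=(10.489)
t=2.000: state=(10.544)
t=2.100: state=(10.591)
t=2.200: state=(10.633)
t=2.300: state=(10.668)
t=2.400: state=(10.699)
t=2.500: state=(10.726)
t=2.600: state=(10.749)
t=2.700: state=(10.769)
t=2.800: state=(10.786)
t=2.900: state=(10.801)
t=3.000: state=(10.813)
t=3.080: state=(10.822)

(x) = (10.822)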